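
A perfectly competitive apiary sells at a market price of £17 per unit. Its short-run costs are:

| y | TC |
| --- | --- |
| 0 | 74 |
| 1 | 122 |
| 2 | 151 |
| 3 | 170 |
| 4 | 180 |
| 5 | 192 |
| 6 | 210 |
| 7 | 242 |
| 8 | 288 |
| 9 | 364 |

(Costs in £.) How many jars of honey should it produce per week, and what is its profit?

Profit at each row (π = 17y − TC): y=0: -74; y=1: -105; y=2: -117; y=3: -119; y=4: -112; y=5: -107; y=6: -108; y=7: -123; y=8: -152; y=9: -211.
Profit is highest at y = 0. Equivalently, the lowest AVC in the table is 136/6 ≈ £22.67 at y = 6, and P = £17 falls below it — price never covers variable cost, so the firm shuts down and loses only its fixed cost.

y = 0 (shut down); profit = -£74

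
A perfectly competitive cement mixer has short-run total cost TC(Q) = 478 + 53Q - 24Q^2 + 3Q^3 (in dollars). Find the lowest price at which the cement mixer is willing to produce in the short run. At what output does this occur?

$5 per unit, at Q = 4

The firm shuts down when price falls below the minimum of average variable cost. AVC = VC/Q = 53 - 24Q + 3Q^2.
dAVC/dQ = -24 + 6Q = 0 gives Q = 4. min AVC = 53 - 24·4 + 3·4^2 = 5.
For P < $5 the firm produces nothing.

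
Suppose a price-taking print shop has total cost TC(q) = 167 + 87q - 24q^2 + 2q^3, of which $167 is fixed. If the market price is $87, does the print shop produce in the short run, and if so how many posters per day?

Produce at q = 8

From TC, MC = TC'(q) = 87 - 48q + 6q^2 and AVC = VC/q = 87 - 24q + 2q^2.
AVC is minimized where dAVC/dq = -24 + 4q = 0, at q = 6; min AVC = 87 - 24·6 + 2·6^2 = $15.
P = $87 exceeds min AVC = $15, so the firm stays open.
P = MC gives -48q + 6q^2 = 0, with roots 0 and 8. Take the larger (rising MC): q* = 8.
Check: AVC at q = 8 is $23 ≤ P, so revenue covers variable cost.
Profit = P·q − TC = 87·8 − 351 = $345.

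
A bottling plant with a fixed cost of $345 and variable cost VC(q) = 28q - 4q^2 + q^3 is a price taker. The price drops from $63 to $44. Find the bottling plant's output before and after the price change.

MC = 28 - 8q + 3q^2; the shutdown threshold is min AVC = $24 (at q = 2).
At P = $63 ≥ min AVC, set P = MC on the rising branch: q = 5.
At P = $44 ≥ min AVC, set P = MC: q = 4. The firm stays open but cuts output.

Output falls from 5 to 4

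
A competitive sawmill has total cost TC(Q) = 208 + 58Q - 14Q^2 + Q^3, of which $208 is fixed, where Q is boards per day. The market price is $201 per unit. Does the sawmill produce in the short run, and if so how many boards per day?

Produce at Q = 13

From TC, MC = TC'(Q) = 58 - 28Q + 3Q^2 and AVC = VC/Q = 58 - 14Q + Q^2.
The AVC parabola has its vertex at Q = 14/2 = 7, where AVC = 58 - 14·7 + 7^2 = $9.
Because $201 ≥ $9, revenue can cover variable cost; the firm operates.
Set P = MC: 201 = 58 - 28Q + 3Q^2 → -143 - 28Q + 3Q^2 = 0. The roots are Q = -11/3 and Q = 13; the profit-maximizing output is on the rising part of MC, so Q* = 13.
Check: AVC at Q = 13 is $45 ≤ P, so revenue covers variable cost.
Profit = P·Q − TC = 201·13 − 793 = $1820.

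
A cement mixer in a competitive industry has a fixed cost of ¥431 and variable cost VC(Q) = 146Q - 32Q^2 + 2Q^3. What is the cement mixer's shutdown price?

¥18 per unit

Short-run supply begins at min AVC. From VC = 146Q - 32Q^2 + 2Q^3, AVC = 146 - 32Q + 2Q^2.
dAVC/dQ = -32 + 4Q = 0 gives Q = 8. min AVC = 146 - 32·8 + 2·8^2 = 18.
So the shutdown price is ¥18.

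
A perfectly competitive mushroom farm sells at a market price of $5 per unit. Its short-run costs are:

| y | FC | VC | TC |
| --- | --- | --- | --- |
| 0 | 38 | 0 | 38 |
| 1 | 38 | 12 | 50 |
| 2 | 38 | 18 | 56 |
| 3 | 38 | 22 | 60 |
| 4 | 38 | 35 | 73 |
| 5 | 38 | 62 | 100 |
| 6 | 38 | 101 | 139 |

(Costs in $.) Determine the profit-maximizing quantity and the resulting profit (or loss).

Profit at each row (π = 5y − TC): y=0: -38; y=1: -45; y=2: -46; y=3: -45; y=4: -53; y=5: -75; y=6: -109.
Profit is highest at y = 0. Equivalently, the lowest AVC in the table is 22/3 ≈ $7.33 at y = 3, and P = $5 falls below it — price never covers variable cost, so the firm shuts down and loses only its fixed cost.

y = 0 (shut down); profit = -$38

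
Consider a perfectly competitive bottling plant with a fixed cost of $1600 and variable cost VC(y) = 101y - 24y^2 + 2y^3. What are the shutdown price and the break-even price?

Shutdown price = min AVC. AVC = 101 - 24y + 2y^2, with vertex at y = 6 and minimum $29.
ATC = 1600/y + 101 - 24y + 2y^2. Setting dATC/dy = −1600/y^2 − 24 + 4y = 0 gives y = 10 (since 4·10^3 − 24·10^2 = 1600).
min ATC = 1600/10 + 101 − 24·10 + 2·10^2 = $221. That is the break-even price.
For $29 ≤ P < $221 the firm produces at a loss; below $29 it shuts down.

Shutdown price = $29; break-even price = $221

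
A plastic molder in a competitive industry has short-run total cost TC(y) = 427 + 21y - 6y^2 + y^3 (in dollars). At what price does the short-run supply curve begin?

$12 per unit

Short-run supply begins at min AVC. From VC = 21y - 6y^2 + y^3, AVC = 21 - 6y + y^2.
At the minimum of AVC, MC = AVC. MC = 21 - 12y + 3y^2; setting MC = AVC gives 2y^2 - 6y = 0, so y = 3. min AVC = 12.
So the shutdown price is $12.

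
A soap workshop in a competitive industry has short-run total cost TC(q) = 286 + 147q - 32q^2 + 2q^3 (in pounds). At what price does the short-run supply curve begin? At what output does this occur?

£19 per unit, at q = 8

The shutdown price is the minimum of AVC. VC = 147q - 32q^2 + 2q^3, so AVC = 147 - 32q + 2q^2.
At the minimum of AVC, MC = AVC. MC = 147 - 64q + 6q^2; setting MC = AVC gives 4q^2 - 32q = 0, so q = 8. min AVC = 19.
So the shutdown price is £19.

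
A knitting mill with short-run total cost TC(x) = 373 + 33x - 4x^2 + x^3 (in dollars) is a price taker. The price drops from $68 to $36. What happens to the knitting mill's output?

MC = 33 - 8x + 3x^2; the shutdown threshold is min AVC = $29 (at x = 2).
With P = $68 above the shutdown price, P = MC gives x = 5.
At P = $36 ≥ min AVC, set P = MC: x = 3. The firm stays open but cuts output.

Output falls from 5 to 3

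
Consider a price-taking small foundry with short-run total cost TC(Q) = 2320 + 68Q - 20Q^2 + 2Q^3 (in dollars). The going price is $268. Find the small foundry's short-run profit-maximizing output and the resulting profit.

Profit = -$320 at Q = 10

AVC = 68 - 20Q + 2Q^2; min AVC = $18 at Q = 5. Since P = $268 ≥ min AVC, the firm produces.
With MC = 68 - 40Q + 6Q^2, P = MC on the upward-sloping part at Q* = 10.
TR = 268·10 = 2680. TC = 2320 + 680 = 3000. Profit = 2680 − 3000 = -$320.
Shutting down would mean losing the fixed cost of $2320, so operating at a loss of $320 is better by $2000.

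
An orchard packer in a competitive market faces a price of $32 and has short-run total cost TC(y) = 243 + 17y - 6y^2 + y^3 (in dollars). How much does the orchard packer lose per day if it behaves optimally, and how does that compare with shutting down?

Profit = -$143 at y = 5

AVC = 17 - 6y + y^2; min AVC = $8 at y = 3. Since P = $32 ≥ min AVC, the firm produces.
MC = 17 - 12y + 3y^2. Setting P = MC and taking the root on the rising branch gives y* = 5.
TR = 32·5 = 160. TC = 243 + 60 = 303. Profit = 160 − 303 = -$143.
Shutting down would mean losing the fixed cost of $243, so operating at a loss of $143 is better by $100.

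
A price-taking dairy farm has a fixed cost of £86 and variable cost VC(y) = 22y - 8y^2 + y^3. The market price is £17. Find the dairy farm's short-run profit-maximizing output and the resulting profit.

AVC = 22 - 8y + y^2; min AVC = £6 at y = 4. Since P = £17 ≥ min AVC, the firm produces.
With MC = 22 - 16y + 3y^2, P = MC on the upward-sloping part at y* = 5.
TR = 17·5 = 85. TC = 86 + 35 = 121. Profit = 85 − 121 = -£36.
That loss of £36 beats the £86 the firm would lose by shutting down; producing recovers £50 of fixed cost.

Profit = -£36 at y = 5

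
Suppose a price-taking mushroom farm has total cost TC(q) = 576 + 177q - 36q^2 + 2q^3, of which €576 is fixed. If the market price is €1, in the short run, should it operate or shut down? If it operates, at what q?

Shut down

Variable cost is VC = 177q - 36q^2 + 2q^3, so AVC = VC/q = 177 - 36q + 2q^2 and MC = dTC/dq = 177 - 72q + 6q^2.
The AVC parabola has its vertex at q = 36/4 = 9, where AVC = 177 - 36·9 + 2·9^2 = €15.
Since P = €1 < min AVC = €15, price fails to cover variable cost at any output.
Best response: produce nothing and absorb the €576 fixed cost.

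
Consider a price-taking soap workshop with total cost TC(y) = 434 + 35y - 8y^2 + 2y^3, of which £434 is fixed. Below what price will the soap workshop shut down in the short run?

The firm shuts down when price falls below the minimum of average variable cost. AVC = VC/y = 35 - 8y + 2y^2.
dAVC/dy = -8 + 4y = 0 gives y = 2. min AVC = 35 - 8·2 + 2·2^2 = 27.
The firm shuts down for any P below £27.

£27 per unit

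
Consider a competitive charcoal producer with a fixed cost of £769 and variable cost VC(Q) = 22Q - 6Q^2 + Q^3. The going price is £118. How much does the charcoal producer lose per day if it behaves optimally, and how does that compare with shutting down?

AVC = 22 - 6Q + Q^2 has its minimum £13 at Q = 3; price £118 clears that bar, so the firm operates.
With MC = 22 - 12Q + 3Q^2, P = MC on the upward-sloping part at Q* = 8.
TR = 118·8 = 944. TC = 769 + 304 = 1073. Profit = 944 − 1073 = -£129.
That loss of £129 beats the £769 the firm would lose by shutting down; producing recovers £640 of fixed cost.

Profit = -£129 at Q = 8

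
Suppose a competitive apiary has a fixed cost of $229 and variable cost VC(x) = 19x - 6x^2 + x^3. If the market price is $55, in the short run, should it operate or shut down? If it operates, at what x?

Strip out fixed cost: VC = 19x - 6x^2 + x^3. Then AVC = 19 - 6x + x^2 and MC = 19 - 12x + 3x^2.
AVC hits its minimum where MC = AVC, at x = 3, giving min AVC = 19 - 6·3 + 3^2 = $10.
P = $55 exceeds min AVC = $10, so the firm stays open.
Set P = MC: 55 = 19 - 12x + 3x^2 → -36 - 12x + 3x^2 = 0. The roots are x = -2 and x = 6; the profit-maximizing output is on the rising part of MC, so x* = 6.
Check: AVC at x = 6 is $19 ≤ P, so revenue covers variable cost.
Profit = P·x − TC = 55·6 − 343 = -$13, a loss, but smaller than the $229 fixed cost the firm would lose by shutting down.

Produce at x = 6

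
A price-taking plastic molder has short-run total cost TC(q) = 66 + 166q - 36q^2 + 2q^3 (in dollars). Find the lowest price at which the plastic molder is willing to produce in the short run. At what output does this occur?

$4 per unit, at q = 9

The firm shuts down when price falls below the minimum of average variable cost. AVC = VC/q = 166 - 36q + 2q^2.
At the minimum of AVC, MC = AVC. MC = 166 - 72q + 6q^2; setting MC = AVC gives 4q^2 - 36q = 0, so q = 9. min AVC = 4.
For P < $4 the firm produces nothing.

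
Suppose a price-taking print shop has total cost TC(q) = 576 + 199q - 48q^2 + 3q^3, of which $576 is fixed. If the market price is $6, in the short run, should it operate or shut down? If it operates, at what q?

Shut down

From TC, MC = TC'(q) = 199 - 96q + 9q^2 and AVC = VC/q = 199 - 48q + 3q^2.
AVC is minimized where dAVC/dq = -48 + 6q = 0, at q = 8; min AVC = 199 - 48·8 + 3·8^2 = $7.
P = $6 lies below min AVC = $7; no output level covers variable cost.
Best response: produce nothing and absorb the $576 fixed cost.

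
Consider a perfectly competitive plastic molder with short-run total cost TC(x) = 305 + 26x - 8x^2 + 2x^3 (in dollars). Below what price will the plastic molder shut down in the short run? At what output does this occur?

$18 per unit, at x = 2

The firm shuts down when price falls below the minimum of average variable cost. AVC = VC/x = 26 - 8x + 2x^2.
At the minimum of AVC, MC = AVC. MC = 26 - 16x + 6x^2; setting MC = AVC gives 4x^2 - 8x = 0, so x = 2. min AVC = 18.
The firm shuts down for any P below $18.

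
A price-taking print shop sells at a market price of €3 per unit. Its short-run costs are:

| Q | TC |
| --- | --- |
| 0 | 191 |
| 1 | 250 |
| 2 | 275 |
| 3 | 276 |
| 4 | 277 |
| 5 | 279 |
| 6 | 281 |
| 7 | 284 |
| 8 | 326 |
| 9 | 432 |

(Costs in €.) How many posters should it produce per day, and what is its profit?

Q = 0 (shut down); profit = -€191

Tabulate TR − TC: Q=0: -191; Q=1: -247; Q=2: -269; Q=3: -267; Q=4: -265; Q=5: -264; Q=6: -263; Q=7: -263; Q=8: -302; Q=9: -405.
Profit is highest at Q = 0. Equivalently, the lowest AVC in the table is 93/7 ≈ €13.29 at Q = 7, and P = €3 falls below it — price never covers variable cost, so the firm shuts down and loses only its fixed cost.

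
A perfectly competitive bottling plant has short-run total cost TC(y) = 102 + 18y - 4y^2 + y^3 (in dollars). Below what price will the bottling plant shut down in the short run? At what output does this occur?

Short-run supply begins at min AVC. From VC = 18y - 4y^2 + y^3, AVC = 18 - 4y + y^2.
dAVC/dy = -4 + 2y = 0 gives y = 2. min AVC = 18 - 4·2 + 2^2 = 14.
So the shutdown price is $14.

$14 per unit, at y = 2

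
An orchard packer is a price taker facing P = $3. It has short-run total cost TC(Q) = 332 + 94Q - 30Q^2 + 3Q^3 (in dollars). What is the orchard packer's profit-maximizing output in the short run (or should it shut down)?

Strip out fixed cost: VC = 94Q - 30Q^2 + 3Q^3. Then AVC = 94 - 30Q + 3Q^2 and MC = 94 - 60Q + 9Q^2.
AVC hits its minimum where MC = AVC, at Q = 5, giving min AVC = 94 - 30·5 + 3·5^2 = $19.
Since P = $3 < min AVC = $19, price fails to cover variable cost at any output.
Best response: produce nothing and absorb the $332 fixed cost.

Shut down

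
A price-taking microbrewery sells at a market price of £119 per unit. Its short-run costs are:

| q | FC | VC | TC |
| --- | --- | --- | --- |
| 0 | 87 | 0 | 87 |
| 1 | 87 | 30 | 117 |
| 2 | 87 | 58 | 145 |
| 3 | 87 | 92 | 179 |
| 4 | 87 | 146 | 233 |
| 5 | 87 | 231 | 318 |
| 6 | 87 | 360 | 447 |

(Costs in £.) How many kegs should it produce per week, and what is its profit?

Profit at each row (π = 119q − TC): q=0: -87; q=1: 2; q=2: 93; q=3: 178; q=4: 243; q=5: 277; q=6: 267.
Profit is maximized at q = 5. AVC there is 231/5 = £46.20 ≤ P, so producing beats shutting down (which would give -£87).

q = 5; profit = £277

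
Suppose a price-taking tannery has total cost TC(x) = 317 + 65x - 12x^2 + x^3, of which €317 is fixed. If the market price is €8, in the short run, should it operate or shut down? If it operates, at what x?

Variable cost is VC = 65x - 12x^2 + x^3, so AVC = VC/x = 65 - 12x + x^2 and MC = dTC/dx = 65 - 24x + 3x^2.
AVC hits its minimum where MC = AVC, at x = 6, giving min AVC = 65 - 12·6 + 6^2 = €29.
P = €8 lies below min AVC = €29; no output level covers variable cost.
Best response: produce nothing and absorb the €317 fixed cost.

Shut down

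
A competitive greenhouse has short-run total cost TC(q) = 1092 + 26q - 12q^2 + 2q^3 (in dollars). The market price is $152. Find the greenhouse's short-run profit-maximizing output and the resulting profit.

Profit = -$308 at q = 7

AVC = 26 - 12q + 2q^2; min AVC = $8 at q = 3. Since P = $152 ≥ min AVC, the firm produces.
MC = 26 - 24q + 6q^2. Setting P = MC and taking the root on the rising branch gives q* = 7.
TR = 152·7 = 1064. TC = 1092 + 280 = 1372. Profit = 1064 − 1372 = -$308.
By producing, the firm covers all variable cost plus $784 of fixed cost; shutting down would lose the full $1092.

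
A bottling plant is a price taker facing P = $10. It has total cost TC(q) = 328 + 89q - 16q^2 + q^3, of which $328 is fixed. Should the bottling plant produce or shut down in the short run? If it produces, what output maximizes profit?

Shut down

From TC, MC = TC'(q) = 89 - 32q + 3q^2 and AVC = VC/q = 89 - 16q + q^2.
AVC hits its minimum where MC = AVC, at q = 8, giving min AVC = 89 - 16·8 + 8^2 = $25.
With P < min AVC ($10 < $25), every unit sold adds to the loss.
Shutting down limits the loss to fixed cost, $328.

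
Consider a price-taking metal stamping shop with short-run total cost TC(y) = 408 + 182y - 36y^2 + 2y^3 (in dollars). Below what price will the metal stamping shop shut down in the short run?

The firm shuts down when price falls below the minimum of average variable cost. AVC = VC/y = 182 - 36y + 2y^2.
At the minimum of AVC, MC = AVC. MC = 182 - 72y + 6y^2; setting MC = AVC gives 4y^2 - 36y = 0, so y = 9. min AVC = 20.
So the shutdown price is $20.

$20 per unit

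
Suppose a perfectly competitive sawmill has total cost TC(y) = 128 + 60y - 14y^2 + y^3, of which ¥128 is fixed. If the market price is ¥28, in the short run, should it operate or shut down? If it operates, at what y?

Strip out fixed cost: VC = 60y - 14y^2 + y^3. Then AVC = 60 - 14y + y^2 and MC = 60 - 28y + 3y^2.
AVC is minimized where dAVC/dy = -14 + 2y = 0, at y = 7; min AVC = 60 - 14·7 + 7^2 = ¥11.
Because ¥28 ≥ ¥11, revenue can cover variable cost; the firm operates.
Set P = MC: 28 = 60 - 28y + 3y^2 → 32 - 28y + 3y^2 = 0. The roots are y = 4/3 and y = 8; the profit-maximizing output is on the rising part of MC, so y* = 8.
Check: AVC at y = 8 is ¥12 ≤ P, so revenue covers variable cost.
Profit = P·y − TC = 28·8 − 224 = ¥0.

Produce at y = 8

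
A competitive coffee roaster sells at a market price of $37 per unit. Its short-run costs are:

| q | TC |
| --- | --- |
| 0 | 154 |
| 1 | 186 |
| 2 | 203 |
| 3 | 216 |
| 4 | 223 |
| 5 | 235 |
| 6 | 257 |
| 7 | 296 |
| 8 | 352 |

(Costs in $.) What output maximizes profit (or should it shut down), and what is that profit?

q = 6; profit = -$35

Profit at each row (π = 37q − TC): q=0: -154; q=1: -149; q=2: -129; q=3: -105; q=4: -75; q=5: -50; q=6: -35; q=7: -37; q=8: -56.
Profit is maximized at q = 6. AVC there is 103/6 = $17.17 ≤ P, so producing beats shutting down (which would give -$154).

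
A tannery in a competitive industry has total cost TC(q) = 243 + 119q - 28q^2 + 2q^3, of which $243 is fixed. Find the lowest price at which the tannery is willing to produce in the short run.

The firm shuts down when price falls below the minimum of average variable cost. AVC = VC/q = 119 - 28q + 2q^2.
dAVC/dq = -28 + 4q = 0 gives q = 7. min AVC = 119 - 28·7 + 2·7^2 = 21.
For P < $21 the firm produces nothing.

$21 per unit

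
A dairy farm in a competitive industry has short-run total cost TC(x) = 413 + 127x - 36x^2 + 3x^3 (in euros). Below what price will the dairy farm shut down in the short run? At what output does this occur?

Short-run supply begins at min AVC. From VC = 127x - 36x^2 + 3x^3, AVC = 127 - 36x + 3x^2.
At the minimum of AVC, MC = AVC. MC = 127 - 72x + 9x^2; setting MC = AVC gives 6x^2 - 36x = 0, so x = 6. min AVC = 19.
The firm shuts down for any P below €19.

€19 per unit, at x = 6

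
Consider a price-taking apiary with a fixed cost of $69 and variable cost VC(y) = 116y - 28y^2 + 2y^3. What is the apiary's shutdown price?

The shutdown price is the minimum of AVC. VC = 116y - 28y^2 + 2y^3, so AVC = 116 - 28y + 2y^2.
At the minimum of AVC, MC = AVC. MC = 116 - 56y + 6y^2; setting MC = AVC gives 4y^2 - 28y = 0, so y = 7. min AVC = 18.
So the shutdown price is $18.

$18 per unit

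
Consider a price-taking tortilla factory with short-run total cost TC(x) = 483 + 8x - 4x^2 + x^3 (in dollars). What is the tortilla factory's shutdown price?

The firm shuts down when price falls below the minimum of average variable cost. AVC = VC/x = 8 - 4x + x^2.
dAVC/dx = -4 + 2x = 0 gives x = 2. min AVC = 8 - 4·2 + 2^2 = 4.
The firm shuts down for any P below $4.

$4 per unit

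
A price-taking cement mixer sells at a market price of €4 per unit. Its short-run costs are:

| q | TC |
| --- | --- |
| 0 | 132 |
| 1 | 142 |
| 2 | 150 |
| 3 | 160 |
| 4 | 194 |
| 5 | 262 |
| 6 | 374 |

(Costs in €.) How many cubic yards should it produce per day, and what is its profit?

Profit at each row (π = 4q − TC): q=0: -132; q=1: -138; q=2: -142; q=3: -148; q=4: -178; q=5: -242; q=6: -350.
Profit is highest at q = 0. Equivalently, the lowest AVC in the table is 18/2 ≈ €9 at q = 2, and P = €4 falls below it — price never covers variable cost, so the firm shuts down and loses only its fixed cost.

q = 0 (shut down); profit = -€132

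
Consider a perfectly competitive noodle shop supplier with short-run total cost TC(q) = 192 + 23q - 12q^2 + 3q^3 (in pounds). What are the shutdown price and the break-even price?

Shutdown price = £11; break-even price = £71

Shutdown price = min AVC. AVC = 23 - 12q + 3q^2, with vertex at q = 2 and minimum £11.
ATC = 192/q + 23 - 12q + 3q^2. Setting dATC/dq = −192/q^2 − 12 + 6q = 0 gives q = 4 (since 6·4^3 − 12·4^2 = 192).
min ATC = 192/4 + 23 − 12·4 + 3·4^2 = £71. That is the break-even price.
For £11 ≤ P < £71 the firm produces at a loss; below £11 it shuts down.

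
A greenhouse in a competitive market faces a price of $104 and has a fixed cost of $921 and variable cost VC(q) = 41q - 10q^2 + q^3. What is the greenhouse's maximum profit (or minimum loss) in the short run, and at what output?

Profit = -$273 at q = 9

AVC = 41 - 10q + q^2 has its minimum $16 at q = 5; price $104 clears that bar, so the firm operates.
With MC = 41 - 20q + 3q^2, P = MC on the upward-sloping part at q* = 9.
TR = 104·9 = 936. TC = 921 + 288 = 1209. Profit = 936 − 1209 = -$273.
That loss of $273 beats the $921 the firm would lose by shutting down; producing recovers $648 of fixed cost.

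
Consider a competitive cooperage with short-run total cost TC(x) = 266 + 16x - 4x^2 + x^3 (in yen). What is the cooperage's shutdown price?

The shutdown price is the minimum of AVC. VC = 16x - 4x^2 + x^3, so AVC = 16 - 4x + x^2.
At the minimum of AVC, MC = AVC. MC = 16 - 8x + 3x^2; setting MC = AVC gives 2x^2 - 4x = 0, so x = 2. min AVC = 12.
The firm shuts down for any P below ¥12.

¥12 per unit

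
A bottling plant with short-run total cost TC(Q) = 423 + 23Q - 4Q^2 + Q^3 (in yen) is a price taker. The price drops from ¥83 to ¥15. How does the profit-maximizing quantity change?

AVC = 23 - 4Q + Q^2, minimized at Q = 2 where min AVC = ¥19. MC = 23 - 8Q + 3Q^2.
With P = ¥83 above the shutdown price, P = MC gives Q = 6.
At P = ¥15 < min AVC = ¥19, price no longer covers variable cost at any output, so the firm shuts down: Q = 0.

Output falls from 6 to 0 (the firm shuts down)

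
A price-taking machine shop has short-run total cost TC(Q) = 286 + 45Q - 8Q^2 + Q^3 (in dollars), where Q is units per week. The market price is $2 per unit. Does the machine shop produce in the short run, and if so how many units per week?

Variable cost is VC = 45Q - 8Q^2 + Q^3, so AVC = VC/Q = 45 - 8Q + Q^2 and MC = dTC/dQ = 45 - 16Q + 3Q^2.
AVC is minimized where dAVC/dQ = -8 + 2Q = 0, at Q = 4; min AVC = 45 - 8·4 + 4^2 = $29.
Since P = $2 < min AVC = $29, price fails to cover variable cost at any output.
Shutting down limits the loss to fixed cost, $286.

Shut down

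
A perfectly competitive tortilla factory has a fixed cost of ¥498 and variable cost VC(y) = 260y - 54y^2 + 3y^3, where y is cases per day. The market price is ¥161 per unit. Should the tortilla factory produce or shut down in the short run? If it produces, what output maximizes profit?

From TC, MC = TC'(y) = 260 - 108y + 9y^2 and AVC = VC/y = 260 - 54y + 3y^2.
AVC is minimized where dAVC/dy = -54 + 6y = 0, at y = 9; min AVC = 260 - 54·9 + 3·9^2 = ¥17.
P = ¥161 exceeds min AVC = ¥17, so the firm stays open.
Set P = MC: 161 = 260 - 108y + 9y^2 → 99 - 108y + 9y^2 = 0. The roots are y = 1 and y = 11; the profit-maximizing output is on the rising part of MC, so y* = 11.
Check: AVC at y = 11 is ¥29 ≤ P, so revenue covers variable cost.
Profit = P·y − TC = 161·11 − 817 = ¥954.

Produce at y = 11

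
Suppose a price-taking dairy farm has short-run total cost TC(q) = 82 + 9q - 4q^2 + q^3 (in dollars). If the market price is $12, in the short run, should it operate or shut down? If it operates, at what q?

Produce at q = 3

From TC, MC = TC'(q) = 9 - 8q + 3q^2 and AVC = VC/q = 9 - 4q + q^2.
AVC hits its minimum where MC = AVC, at q = 2, giving min AVC = 9 - 4·2 + 2^2 = $5.
Since P = $12 ≥ min AVC = $5, price covers variable cost and the firm should produce.
Set P = MC: 12 = 9 - 8q + 3q^2 → -3 - 8q + 3q^2 = 0. The roots are q = -1/3 and q = 3; the profit-maximizing output is on the rising part of MC, so q* = 3.
Check: AVC at q = 3 is $6 ≤ P, so revenue covers variable cost.
Profit = P·q − TC = 12·3 − 100 = -$64, a loss, but smaller than the $82 fixed cost the firm would lose by shutting down.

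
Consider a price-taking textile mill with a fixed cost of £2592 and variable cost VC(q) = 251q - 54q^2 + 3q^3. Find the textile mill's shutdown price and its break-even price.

AVC = 251 - 54q + 3q^2; minimized at q = 9, giving min AVC = £8. That is the shutdown price.
ATC = 2592/q + 251 - 54q + 3q^2. Setting dATC/dq = −2592/q^2 − 54 + 6q = 0 gives q = 12 (since 6·12^3 − 54·12^2 = 2592).
min ATC = 2592/12 + 251 − 54·12 + 3·12^2 = £251. That is the break-even price.
Between these two prices the firm operates at a loss; above £251 it earns a profit.

Shutdown price = £8; break-even price = £251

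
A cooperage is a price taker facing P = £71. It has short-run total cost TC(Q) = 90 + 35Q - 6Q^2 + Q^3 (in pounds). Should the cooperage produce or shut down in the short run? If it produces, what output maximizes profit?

Produce at Q = 6

Variable cost is VC = 35Q - 6Q^2 + Q^3, so AVC = VC/Q = 35 - 6Q + Q^2 and MC = dTC/dQ = 35 - 12Q + 3Q^2.
AVC is minimized where dAVC/dQ = -6 + 2Q = 0, at Q = 3; min AVC = 35 - 6·3 + 3^2 = £26.
Since P = £71 ≥ min AVC = £26, price covers variable cost and the firm should produce.
Set P = MC: 71 = 35 - 12Q + 3Q^2 → -36 - 12Q + 3Q^2 = 0. The roots are Q = -2 and Q = 6; the profit-maximizing output is on the rising part of MC, so Q* = 6.
Check: AVC at Q = 6 is £35 ≤ P, so revenue covers variable cost.
Profit = P·Q − TC = 71·6 − 300 = £126.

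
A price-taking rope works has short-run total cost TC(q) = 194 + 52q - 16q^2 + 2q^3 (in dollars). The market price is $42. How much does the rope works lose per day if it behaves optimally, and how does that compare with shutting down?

AVC = 52 - 16q + 2q^2; min AVC = $20 at q = 4. Since P = $42 ≥ min AVC, the firm produces.
MC = 52 - 32q + 6q^2. Setting P = MC and taking the root on the rising branch gives q* = 5.
TR = 42·5 = 210. TC = 194 + 110 = 304. Profit = 210 − 304 = -$94.
By producing, the firm covers all variable cost plus $100 of fixed cost; shutting down would lose the full $194.

Profit = -$94 at q = 5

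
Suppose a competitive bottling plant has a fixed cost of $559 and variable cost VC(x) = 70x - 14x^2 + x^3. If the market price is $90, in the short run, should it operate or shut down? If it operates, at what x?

Produce at x = 10

From TC, MC = TC'(x) = 70 - 28x + 3x^2 and AVC = VC/x = 70 - 14x + x^2.
AVC hits its minimum where MC = AVC, at x = 7, giving min AVC = 70 - 14·7 + 7^2 = $21.
P = $90 exceeds min AVC = $21, so the firm stays open.
Set P = MC: 90 = 70 - 28x + 3x^2 → -20 - 28x + 3x^2 = 0. The roots are x = -2/3 and x = 10; the profit-maximizing output is on the rising part of MC, so x* = 10.
Check: AVC at x = 10 is $30 ≤ P, so revenue covers variable cost.
Profit = P·x − TC = 90·10 − 859 = $41.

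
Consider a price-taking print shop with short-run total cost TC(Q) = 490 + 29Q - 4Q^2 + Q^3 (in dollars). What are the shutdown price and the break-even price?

Shutdown price = $25; break-even price = $120

AVC = 29 - 4Q + Q^2; minimized at Q = 2, giving min AVC = $25. That is the shutdown price.
ATC = 490/Q + 29 - 4Q + Q^2. Setting dATC/dQ = −490/Q^2 − 4 + 2Q = 0 gives Q = 7 (since 2·7^3 − 4·7^2 = 490).
min ATC = 490/7 + 29 − 4·7 + 7^2 = $120. That is the break-even price.
For $25 ≤ P < $120 the firm produces at a loss; below $25 it shuts down.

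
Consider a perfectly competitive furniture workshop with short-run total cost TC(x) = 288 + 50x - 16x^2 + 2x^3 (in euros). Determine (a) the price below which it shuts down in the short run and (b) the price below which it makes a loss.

Shutdown price = €18; break-even price = €74

Shutdown price = min AVC. AVC = 50 - 16x + 2x^2, with vertex at x = 4 and minimum €18.
ATC = 288/x + 50 - 16x + 2x^2. Setting dATC/dx = −288/x^2 − 16 + 4x = 0 gives x = 6 (since 4·6^3 − 16·6^2 = 288).
min ATC = 288/6 + 50 − 16·6 + 2·6^2 = €74. That is the break-even price.
For €18 ≤ P < €74 the firm produces at a loss; below €18 it shuts down.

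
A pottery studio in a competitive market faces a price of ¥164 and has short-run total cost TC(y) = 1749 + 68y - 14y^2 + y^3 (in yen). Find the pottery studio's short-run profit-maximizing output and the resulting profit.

Profit = -¥309 at y = 12

AVC = 68 - 14y + y^2; min AVC = ¥19 at y = 7. Since P = ¥164 ≥ min AVC, the firm produces.
With MC = 68 - 28y + 3y^2, P = MC on the upward-sloping part at y* = 12.
TR = 164·12 = 1968. TC = 1749 + 528 = 2277. Profit = 1968 − 2277 = -¥309.
That loss of ¥309 beats the ¥1749 the firm would lose by shutting down; producing recovers ¥1440 of fixed cost.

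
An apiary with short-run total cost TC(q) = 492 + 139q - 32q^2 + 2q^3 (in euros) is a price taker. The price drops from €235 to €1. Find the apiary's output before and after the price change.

AVC = 139 - 32q + 2q^2, minimized at q = 8 where min AVC = €11. MC = 139 - 64q + 6q^2.
At P = €235 ≥ min AVC, set P = MC on the rising branch: q = 12.
At P = €1 < min AVC = €11, price no longer covers variable cost at any output, so the firm shuts down: q = 0.

Output falls from 12 to 0 (the firm shuts down)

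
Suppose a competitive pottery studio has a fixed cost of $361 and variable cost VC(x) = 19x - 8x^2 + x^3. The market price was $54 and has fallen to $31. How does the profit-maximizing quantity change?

Output falls from 7 to 6

MC = 19 - 16x + 3x^2; the shutdown threshold is min AVC = $3 (at x = 4).
With P = $54 above the shutdown price, P = MC gives x = 7.
At P = $31 ≥ min AVC, set P = MC: x = 6. The firm stays open but cuts output.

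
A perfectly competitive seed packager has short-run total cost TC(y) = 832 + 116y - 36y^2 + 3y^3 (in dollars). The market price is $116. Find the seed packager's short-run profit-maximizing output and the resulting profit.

Profit = -$64 at y = 8

AVC = 116 - 36y + 3y^2 has its minimum $8 at y = 6; price $116 clears that bar, so the firm operates.
MC = 116 - 72y + 9y^2. Setting P = MC and taking the root on the rising branch gives y* = 8.
TR = 116·8 = 928. TC = 832 + 160 = 992. Profit = 928 − 992 = -$64.
Shutting down would mean losing the fixed cost of $832, so operating at a loss of $64 is better by $768.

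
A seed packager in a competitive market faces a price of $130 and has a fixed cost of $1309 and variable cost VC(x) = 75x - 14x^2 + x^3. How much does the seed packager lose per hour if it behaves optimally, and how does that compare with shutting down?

Profit = -$341 at x = 11

AVC = 75 - 14x + x^2; min AVC = $26 at x = 7. Since P = $130 ≥ min AVC, the firm produces.
MC = 75 - 28x + 3x^2. Setting P = MC and taking the root on the rising branch gives x* = 11.
TR = 130·11 = 1430. TC = 1309 + 462 = 1771. Profit = 1430 − 1771 = -$341.
Shutting down would mean losing the fixed cost of $1309, so operating at a loss of $341 is better by $968.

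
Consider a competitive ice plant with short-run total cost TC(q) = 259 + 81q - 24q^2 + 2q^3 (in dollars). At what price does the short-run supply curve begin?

$9 per unit

The firm shuts down when price falls below the minimum of average variable cost. AVC = VC/q = 81 - 24q + 2q^2.
At the minimum of AVC, MC = AVC. MC = 81 - 48q + 6q^2; setting MC = AVC gives 4q^2 - 24q = 0, so q = 6. min AVC = 9.
For P < $9 the firm produces nothing.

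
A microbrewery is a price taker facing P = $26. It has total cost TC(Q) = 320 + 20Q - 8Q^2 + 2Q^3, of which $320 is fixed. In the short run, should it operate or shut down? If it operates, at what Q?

Produce at Q = 3

From TC, MC = TC'(Q) = 20 - 16Q + 6Q^2 and AVC = VC/Q = 20 - 8Q + 2Q^2.
AVC hits its minimum where MC = AVC, at Q = 2, giving min AVC = 20 - 8·2 + 2·2^2 = $12.
Since P = $26 ≥ min AVC = $12, price covers variable cost and the firm should produce.
P = MC gives -6 - 16Q + 6Q^2 = 0, with roots -1/3 and 3. Take the larger (rising MC): Q* = 3.
Check: AVC at Q = 3 is $14 ≤ P, so revenue covers variable cost.
Profit = P·Q − TC = 26·3 − 362 = -$284, a loss, but smaller than the $320 fixed cost the firm would lose by shutting down.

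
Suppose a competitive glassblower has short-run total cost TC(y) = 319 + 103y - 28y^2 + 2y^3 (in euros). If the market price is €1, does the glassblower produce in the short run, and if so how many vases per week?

Shut down

From TC, MC = TC'(y) = 103 - 56y + 6y^2 and AVC = VC/y = 103 - 28y + 2y^2.
AVC hits its minimum where MC = AVC, at y = 7, giving min AVC = 103 - 28·7 + 2·7^2 = €5.
Since P = €1 < min AVC = €5, price fails to cover variable cost at any output.
Shutting down limits the loss to fixed cost, €319.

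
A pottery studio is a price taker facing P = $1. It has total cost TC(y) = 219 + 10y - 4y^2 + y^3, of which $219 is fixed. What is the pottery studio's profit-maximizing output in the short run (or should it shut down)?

Strip out fixed cost: VC = 10y - 4y^2 + y^3. Then AVC = 10 - 4y + y^2 and MC = 10 - 8y + 3y^2.
The AVC parabola has its vertex at y = 4/2 = 2, where AVC = 10 - 4·2 + 2^2 = $6.
With P < min AVC ($1 < $6), every unit sold adds to the loss.
Shutting down limits the loss to fixed cost, $219.

Shut down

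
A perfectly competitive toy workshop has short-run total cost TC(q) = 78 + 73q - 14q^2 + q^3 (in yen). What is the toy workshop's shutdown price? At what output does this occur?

The firm shuts down when price falls below the minimum of average variable cost. AVC = VC/q = 73 - 14q + q^2.
At the minimum of AVC, MC = AVC. MC = 73 - 28q + 3q^2; setting MC = AVC gives 2q^2 - 14q = 0, so q = 7. min AVC = 24.
The firm shuts down for any P below ¥24.

¥24 per unit, at q = 7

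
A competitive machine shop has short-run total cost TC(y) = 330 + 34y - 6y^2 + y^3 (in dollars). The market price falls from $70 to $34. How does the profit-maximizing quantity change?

Output falls from 6 to 4

AVC = 34 - 6y + y^2, minimized at y = 3 where min AVC = $25. MC = 34 - 12y + 3y^2.
At P = $70 ≥ min AVC, set P = MC on the rising branch: y = 6.
At P = $34 ≥ min AVC, set P = MC: y = 4. The firm stays open but cuts output.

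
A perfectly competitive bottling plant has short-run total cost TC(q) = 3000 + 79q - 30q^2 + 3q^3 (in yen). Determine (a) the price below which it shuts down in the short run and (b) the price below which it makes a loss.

Shutdown price = ¥4; break-even price = ¥379

Shutdown price = min AVC. AVC = 79 - 30q + 3q^2, with vertex at q = 5 and minimum ¥4.
ATC = 3000/q + 79 - 30q + 3q^2. Setting dATC/dq = −3000/q^2 − 30 + 6q = 0 gives q = 10 (since 6·10^3 − 30·10^2 = 3000).
min ATC = 3000/10 + 79 − 30·10 + 3·10^2 = ¥379. That is the break-even price.
For ¥4 ≤ P < ¥379 the firm produces at a loss; below ¥4 it shuts down.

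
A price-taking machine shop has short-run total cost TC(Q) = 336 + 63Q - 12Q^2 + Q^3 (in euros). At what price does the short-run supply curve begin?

Short-run supply begins at min AVC. From VC = 63Q - 12Q^2 + Q^3, AVC = 63 - 12Q + Q^2.
dAVC/dQ = -12 + 2Q = 0 gives Q = 6. min AVC = 63 - 12·6 + 6^2 = 27.
So the shutdown price is €27.

€27 per unit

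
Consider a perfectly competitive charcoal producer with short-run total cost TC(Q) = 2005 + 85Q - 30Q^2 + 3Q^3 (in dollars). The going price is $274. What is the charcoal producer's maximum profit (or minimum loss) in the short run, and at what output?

Profit = -$61 at Q = 9

AVC = 85 - 30Q + 3Q^2 has its minimum $10 at Q = 5; price $274 clears that bar, so the firm operates.
With MC = 85 - 60Q + 9Q^2, P = MC on the upward-sloping part at Q* = 9.
TR = 274·9 = 2466. TC = 2005 + 522 = 2527. Profit = 2466 − 2527 = -$61.
By producing, the firm covers all variable cost plus $1944 of fixed cost; shutting down would lose the full $2005.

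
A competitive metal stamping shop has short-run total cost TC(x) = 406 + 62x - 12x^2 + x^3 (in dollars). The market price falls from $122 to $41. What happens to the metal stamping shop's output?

AVC = 62 - 12x + x^2, minimized at x = 6 where min AVC = $26. MC = 62 - 24x + 3x^2.
With P = $122 above the shutdown price, P = MC gives x = 10.
At P = $41 ≥ min AVC, set P = MC: x = 7. The firm stays open but cuts output.

Output falls from 10 to 7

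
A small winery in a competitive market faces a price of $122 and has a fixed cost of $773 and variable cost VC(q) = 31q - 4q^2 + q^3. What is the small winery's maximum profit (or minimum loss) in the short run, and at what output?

Profit = -$283 at q = 7

AVC = 31 - 4q + q^2; min AVC = $27 at q = 2. Since P = $122 ≥ min AVC, the firm produces.
With MC = 31 - 8q + 3q^2, P = MC on the upward-sloping part at q* = 7.
TR = 122·7 = 854. TC = 773 + 364 = 1137. Profit = 854 − 1137 = -$283.
That loss of $283 beats the $773 the firm would lose by shutting down; producing recovers $490 of fixed cost.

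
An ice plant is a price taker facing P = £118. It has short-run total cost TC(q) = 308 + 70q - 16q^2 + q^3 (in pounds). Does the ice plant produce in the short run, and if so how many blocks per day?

Produce at q = 12

Strip out fixed cost: VC = 70q - 16q^2 + q^3. Then AVC = 70 - 16q + q^2 and MC = 70 - 32q + 3q^2.
AVC is minimized where dAVC/dq = -16 + 2q = 0, at q = 8; min AVC = 70 - 16·8 + 8^2 = £6.
Because £118 ≥ £6, revenue can cover variable cost; the firm operates.
P = MC gives -48 - 32q + 3q^2 = 0, with roots -4/3 and 12. Take the larger (rising MC): q* = 12.
Check: AVC at q = 12 is £22 ≤ P, so revenue covers variable cost.
Profit = P·q − TC = 118·12 − 572 = £844.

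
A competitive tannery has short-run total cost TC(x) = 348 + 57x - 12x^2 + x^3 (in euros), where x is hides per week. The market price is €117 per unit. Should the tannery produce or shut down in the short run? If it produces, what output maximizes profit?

Produce at x = 10

Strip out fixed cost: VC = 57x - 12x^2 + x^3. Then AVC = 57 - 12x + x^2 and MC = 57 - 24x + 3x^2.
The AVC parabola has its vertex at x = 12/2 = 6, where AVC = 57 - 12·6 + 6^2 = €21.
Because €117 ≥ €21, revenue can cover variable cost; the firm operates.
Solving P = MC: -60 - 24x + 3x^2 = 0 ⇒ x = -2 or 10. On the upward-sloping branch, x* = 10.
Check: AVC at x = 10 is €37 ≤ P, so revenue covers variable cost.
Profit = P·x − TC = 117·10 − 718 = €452.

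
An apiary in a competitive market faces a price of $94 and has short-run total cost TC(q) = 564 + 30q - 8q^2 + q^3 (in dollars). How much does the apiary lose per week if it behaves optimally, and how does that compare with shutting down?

Profit = -$52 at q = 8

AVC = 30 - 8q + q^2; min AVC = $14 at q = 4. Since P = $94 ≥ min AVC, the firm produces.
MC = 30 - 16q + 3q^2. Setting P = MC and taking the root on the rising branch gives q* = 8.
TR = 94·8 = 752. TC = 564 + 240 = 804. Profit = 752 − 804 = -$52.
By producing, the firm covers all variable cost plus $512 of fixed cost; shutting down would lose the full $564.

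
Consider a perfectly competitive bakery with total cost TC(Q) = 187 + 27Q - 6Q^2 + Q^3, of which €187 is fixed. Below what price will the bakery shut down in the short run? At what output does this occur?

The firm shuts down when price falls below the minimum of average variable cost. AVC = VC/Q = 27 - 6Q + Q^2.
dAVC/dQ = -6 + 2Q = 0 gives Q = 3. min AVC = 27 - 6·3 + 3^2 = 18.
So the shutdown price is €18.

€18 per unit, at Q = 3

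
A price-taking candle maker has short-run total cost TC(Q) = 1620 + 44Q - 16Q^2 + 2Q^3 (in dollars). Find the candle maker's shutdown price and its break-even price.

AVC = 44 - 16Q + 2Q^2; minimized at Q = 4, giving min AVC = $12. That is the shutdown price.
ATC = 1620/Q + 44 - 16Q + 2Q^2. Setting dATC/dQ = −1620/Q^2 − 16 + 4Q = 0 gives Q = 9 (since 4·9^3 − 16·9^2 = 1620).
min ATC = 1620/9 + 44 − 16·9 + 2·9^2 = $242. That is the break-even price.
Between these two prices the firm operates at a loss; above $242 it earns a profit.

Shutdown price = $12; break-even price = $242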